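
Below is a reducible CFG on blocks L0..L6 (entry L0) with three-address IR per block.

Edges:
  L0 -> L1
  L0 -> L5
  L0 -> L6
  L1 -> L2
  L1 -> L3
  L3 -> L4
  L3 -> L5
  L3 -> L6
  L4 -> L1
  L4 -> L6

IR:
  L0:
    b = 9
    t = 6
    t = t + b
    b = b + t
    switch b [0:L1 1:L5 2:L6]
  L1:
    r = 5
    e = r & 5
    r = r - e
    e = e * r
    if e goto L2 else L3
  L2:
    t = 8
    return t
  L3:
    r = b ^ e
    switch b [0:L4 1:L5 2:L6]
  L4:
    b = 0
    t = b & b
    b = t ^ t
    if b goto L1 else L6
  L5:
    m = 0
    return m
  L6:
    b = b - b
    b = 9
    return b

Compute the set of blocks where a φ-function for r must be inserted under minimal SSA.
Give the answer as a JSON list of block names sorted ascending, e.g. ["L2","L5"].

Answer: ["L1", "L5", "L6"]

Working:
idom tree: L1←L0 L2←L1 L3←L1 L4←L3 L5←L0 L6←L0
Dom∩ at merges:
  L1: preds {L0,L4}: {L0} ∩ {L0,L1,L3,L4} = {L0}; idom=L0
  L5: preds {L0,L3}: {L0} ∩ {L0,L1,L3} = {L0}; idom=L0
  L6: preds {L0,L3,L4}: {L0} ∩ {L0,L1,L3} ∩ {L0,L1,L3,L4} = {L0}; idom=L0

DF derivation:
  join L1 pred L0: · stop@L0
  join L1 pred L4: L4→L3→L1 stop@L0
  join L5 pred L0: · stop@L0
  join L5 pred L3: L3→L1 stop@L0
  join L6 pred L0: · stop@L0
  join L6 pred L3: L3→L1 stop@L0
  join L6 pred L4: L4→L3→L1 stop@L0
  L0 → ∅
  L1 → {L1,L5,L6}
  L2 → ∅
  L3 → {L1,L5,L6}
  L4 → {L1,L6}
  L5 → ∅
  L6 → ∅

φ for r: defs {L1,L3}
  DF⁺ = {L1,L5,L6}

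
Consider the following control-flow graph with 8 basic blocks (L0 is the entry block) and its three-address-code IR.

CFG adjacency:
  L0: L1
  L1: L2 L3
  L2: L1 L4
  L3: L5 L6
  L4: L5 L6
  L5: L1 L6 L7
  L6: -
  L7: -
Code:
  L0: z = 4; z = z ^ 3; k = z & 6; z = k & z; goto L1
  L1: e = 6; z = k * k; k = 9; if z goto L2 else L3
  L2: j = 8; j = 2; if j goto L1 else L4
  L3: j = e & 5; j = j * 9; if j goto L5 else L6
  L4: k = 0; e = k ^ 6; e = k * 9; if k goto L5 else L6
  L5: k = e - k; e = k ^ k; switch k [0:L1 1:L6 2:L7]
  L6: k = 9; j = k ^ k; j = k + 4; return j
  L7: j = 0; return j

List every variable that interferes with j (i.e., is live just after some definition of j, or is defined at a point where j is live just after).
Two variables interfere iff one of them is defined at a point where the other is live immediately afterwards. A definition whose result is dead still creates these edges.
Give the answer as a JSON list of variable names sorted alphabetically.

Answer: ["e", "k"]

Analysis:
def/use:
  L0: def={k,z} ue=∅
  L1: def={e,k,z} ue={k}
  L2: def={j} ue=∅
  L3: def={j} ue={e}
  L4: def={e,k} ue=∅
  L5: def={e,k} ue={e,k}
  L6: def={j,k} ue=∅
  L7: def={j} ue=∅

Live sets:
  live L0: ∅→{k}
  live L1: {k}→{e,k}
  live L2: {k}→{k}
  live L3: {e,k}→{e,k}
  live L4: ∅→{e,k}
  live L5: {e,k}→{k}
  live L6: ∅→∅
  live L7: ∅→∅

Interfere edges:
  e — {j,k,z}
  j — {e,k}
  k — {e,j,z}
  z — {e,k}

N(j) = ["e", "k"]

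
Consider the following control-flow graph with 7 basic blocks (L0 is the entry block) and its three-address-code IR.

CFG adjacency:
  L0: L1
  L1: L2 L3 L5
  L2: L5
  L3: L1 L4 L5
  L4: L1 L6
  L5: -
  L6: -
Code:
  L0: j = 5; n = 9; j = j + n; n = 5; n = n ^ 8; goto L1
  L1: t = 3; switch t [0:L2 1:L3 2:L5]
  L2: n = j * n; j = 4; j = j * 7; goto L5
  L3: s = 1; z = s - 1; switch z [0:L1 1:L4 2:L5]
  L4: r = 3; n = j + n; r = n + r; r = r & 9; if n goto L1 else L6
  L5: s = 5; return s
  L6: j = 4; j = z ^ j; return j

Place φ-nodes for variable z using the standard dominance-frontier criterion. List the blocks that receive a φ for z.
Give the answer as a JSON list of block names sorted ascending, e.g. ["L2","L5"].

Answer: ["L1", "L5"]

Working:
idom tree: L1←L0 L2←L1 L3←L1 L4←L3 L5←L1 L6←L4
Join-block Dom:
  L1: preds {L0,L3,L4}: {L0} ∩ {L0,L1,L3} ∩ {L0,L1,L3,L4} = {L0}; idom=L0
  L5: preds {L1,L2,L3}: {L0,L1} ∩ {L0,L1,L2} ∩ {L0,L1,L3} = {L0,L1}; idom=L1

DF walk-up:
  join L1 pred L0: · stop@L0
  join L1 pred L3: L3→L1 stop@L0
  join L1 pred L4: L4→L3→L1 stop@L0
  join L5 pred L1: · stop@L1
  join L5 pred L2: L2 stop@L1
  join L5 pred L3: L3 stop@L1
  DF(L0)=∅
  DF(L1)={L1}
  DF(L2)={L5}
  DF(L3)={L1,L5}
  DF(L4)={L1}
  DF(L5)=∅
  DF(L6)=∅

φ for z: defs {L3}
  DF⁺ = {L1,L5}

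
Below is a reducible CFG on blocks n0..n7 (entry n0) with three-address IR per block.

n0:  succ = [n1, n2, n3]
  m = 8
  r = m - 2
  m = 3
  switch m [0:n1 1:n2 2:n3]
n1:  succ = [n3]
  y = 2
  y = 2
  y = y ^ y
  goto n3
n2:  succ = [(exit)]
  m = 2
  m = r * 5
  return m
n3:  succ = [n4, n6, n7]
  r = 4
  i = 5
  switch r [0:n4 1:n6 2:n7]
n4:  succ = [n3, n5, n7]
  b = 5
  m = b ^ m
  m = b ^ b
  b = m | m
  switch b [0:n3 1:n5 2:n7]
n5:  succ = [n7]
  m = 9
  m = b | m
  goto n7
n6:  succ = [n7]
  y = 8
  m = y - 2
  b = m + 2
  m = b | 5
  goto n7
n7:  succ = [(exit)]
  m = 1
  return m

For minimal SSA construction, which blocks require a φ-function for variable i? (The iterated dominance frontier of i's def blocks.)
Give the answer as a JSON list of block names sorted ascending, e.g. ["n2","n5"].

idom tree: n1←n0 n2←n0 n3←n0 n4←n3 n5←n4 n6←n3 n7←n3
Dom∩ at merges:
  n3: preds {n0,n1,n4}: {n0} ∩ {n0,n1} ∩ {n0,n3,n4} = {n0}; idom=n0
  n7: preds {n3,n4,n5,n6}: {n0,n3} ∩ {n0,n3,n4} ∩ {n0,n3,n4,n5} ∩ {n0,n3,n6} = {n0,n3}; idom=n3

DF walk-up:
  n3←n0: walk · to n0
  n3←n1: walk n1 to n0
  n3←n4: walk n4→n3 to n0
  n7←n3: walk · to n3
  n7←n4: walk n4 to n3
  n7←n5: walk n5→n4 to n3
  n7←n6: walk n6 to n3
  n0 → ∅
  n1 → {n3}
  n2 → ∅
  n3 → {n3}
  n4 → {n3,n7}
  n5 → {n7}
  n6 → {n7}
  n7 → ∅

φ for i: defs {n3}
  DF⁺ = {n3}

Answer: ["n3"]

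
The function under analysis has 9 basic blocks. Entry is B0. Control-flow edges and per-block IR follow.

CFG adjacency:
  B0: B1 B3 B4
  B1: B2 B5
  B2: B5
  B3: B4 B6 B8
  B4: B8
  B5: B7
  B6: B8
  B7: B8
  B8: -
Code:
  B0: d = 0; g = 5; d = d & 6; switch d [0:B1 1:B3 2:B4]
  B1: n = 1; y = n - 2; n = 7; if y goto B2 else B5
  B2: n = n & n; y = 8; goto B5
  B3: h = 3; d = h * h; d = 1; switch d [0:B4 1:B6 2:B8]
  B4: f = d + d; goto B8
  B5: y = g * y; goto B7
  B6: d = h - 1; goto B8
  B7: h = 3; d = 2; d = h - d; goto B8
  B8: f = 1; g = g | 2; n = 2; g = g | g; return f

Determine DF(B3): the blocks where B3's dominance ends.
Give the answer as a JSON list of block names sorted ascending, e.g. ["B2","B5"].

idom tree: B1←B0 B2←B1 B3←B0 B4←B0 B5←B1 B6←B3 B7←B5 B8←B0
Dom at joins:
  B4: preds {B0,B3}: {B0} ∩ {B0,B3} = {B0}; idom=B0
  B5: preds {B1,B2}: {B0,B1} ∩ {B0,B1,B2} = {B0,B1}; idom=B1
  B8: preds {B3,B4,B6,B7}: {B0,B3} ∩ {B0,B4} ∩ {B0,B3,B6} ∩ {B0,B1,B5,B7} = {B0}; idom=B0

DF walk-up:
  join B4 pred B0: · stop@B0
  join B4 pred B3: B3 stop@B0
  join B5 pred B1: · stop@B1
  join B5 pred B2: B2 stop@B1
  join B8 pred B3: B3 stop@B0
  join B8 pred B4: B4 stop@B0
  join B8 pred B6: B6→B3 stop@B0
  join B8 pred B7: B7→B5→B1 stop@B0
  B0: DF=∅
  B1: DF={B8}
  B2: DF={B5}
  B3: DF={B4,B8}
  B4: DF={B8}
  B5: DF={B8}
  B6: DF={B8}
  B7: DF={B8}
  B8: DF=∅

DF(B3) = ["B4", "B8"]

Answer: ["B4", "B8"]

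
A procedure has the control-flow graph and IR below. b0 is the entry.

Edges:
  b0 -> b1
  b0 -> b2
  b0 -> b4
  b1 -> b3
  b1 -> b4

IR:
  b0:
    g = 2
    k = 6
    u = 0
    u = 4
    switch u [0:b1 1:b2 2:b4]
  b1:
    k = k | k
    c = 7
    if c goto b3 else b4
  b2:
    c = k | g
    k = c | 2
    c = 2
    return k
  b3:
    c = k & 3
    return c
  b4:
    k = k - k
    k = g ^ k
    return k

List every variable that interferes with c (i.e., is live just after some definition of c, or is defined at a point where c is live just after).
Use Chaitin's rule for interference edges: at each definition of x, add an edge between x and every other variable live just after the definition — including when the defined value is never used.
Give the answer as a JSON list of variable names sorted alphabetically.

Per-block:
  b0 def {g,k,u} use ∅
  b1 def {c,k} use {k}
  b2 def {c,k} use {g,k}
  b3 def {c} use {k}
  b4 def {k} use {g,k}

Backward fixpoint:
  live b0: ∅→{g,k}
  live b1: {g,k}→{g,k}
  live b2: {g,k}→∅
  live b3: {k}→∅
  live b4: {g,k}→∅

Interference:
  c — {g,k}
  g — {c,k,u}
  k — {c,g,u}
  u — {g,k}

N(c) = ["g", "k"]

Answer: ["g", "k"]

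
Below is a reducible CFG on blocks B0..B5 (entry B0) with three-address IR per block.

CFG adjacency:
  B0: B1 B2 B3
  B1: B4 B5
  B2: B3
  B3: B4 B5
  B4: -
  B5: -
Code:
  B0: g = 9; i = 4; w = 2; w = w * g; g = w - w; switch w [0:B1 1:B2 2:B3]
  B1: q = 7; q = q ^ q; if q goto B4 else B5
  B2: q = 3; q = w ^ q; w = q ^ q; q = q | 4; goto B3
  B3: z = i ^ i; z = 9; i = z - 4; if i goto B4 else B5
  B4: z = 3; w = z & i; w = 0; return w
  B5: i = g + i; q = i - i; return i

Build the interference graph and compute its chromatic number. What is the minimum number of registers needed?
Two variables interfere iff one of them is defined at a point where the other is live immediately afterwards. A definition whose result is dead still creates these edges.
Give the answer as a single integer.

Answer: 4

Derivation:
Block summaries:
  B0: def={g,i,w} ue=∅
  B1: def={q} ue=∅
  B2: def={q,w} ue={w}
  B3: def={i,z} ue={i}
  B4: def={w,z} ue={i}
  B5: def={i,q} ue={g,i}

Liveness:
  B0 li=∅ lo={g,i,w}
  B1 li={g,i} lo={g,i}
  B2 li={g,i,w} lo={g,i}
  B3 li={g,i} lo={g,i}
  B4 li={i} lo=∅
  B5 li={g,i} lo=∅

Interfere edges:
  g — {i,q,w,z}
  i — {g,q,w,z}
  q — {g,i,w}
  w — {g,i,q}
  z — {g,i}

Registers:
  lower bound: {g,i,q,w} mutually conflict ⇒ χ ≥ 4
  4-colouring: c0={g}  c1={i}  c2={q,z}  c3={w}
  χ = 4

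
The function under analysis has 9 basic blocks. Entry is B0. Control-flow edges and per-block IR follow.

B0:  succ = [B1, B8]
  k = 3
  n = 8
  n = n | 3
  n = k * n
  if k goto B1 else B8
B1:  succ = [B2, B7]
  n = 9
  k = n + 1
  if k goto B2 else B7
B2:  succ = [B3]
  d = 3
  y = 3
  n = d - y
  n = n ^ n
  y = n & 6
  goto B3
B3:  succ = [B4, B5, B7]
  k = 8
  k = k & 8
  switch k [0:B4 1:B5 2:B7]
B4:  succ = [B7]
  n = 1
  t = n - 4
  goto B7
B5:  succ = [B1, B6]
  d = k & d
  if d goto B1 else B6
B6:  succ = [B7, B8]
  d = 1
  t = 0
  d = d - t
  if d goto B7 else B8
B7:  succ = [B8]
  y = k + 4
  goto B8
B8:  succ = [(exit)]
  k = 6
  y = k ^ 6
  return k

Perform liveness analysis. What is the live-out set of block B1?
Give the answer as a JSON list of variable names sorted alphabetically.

Per-block:
  B0: {k,n} / ∅
  B1: {k,n} / ∅
  B2: {d,n,y} / ∅
  B3: {k} / ∅
  B4: {n,t} / ∅
  B5: {d} / {d,k}
  B6: {d,t} / ∅
  B7: {y} / {k}
  B8: {k,y} / ∅

Backward fixpoint:
  B0 li=∅ lo=∅
  B1 li=∅ lo={k}
  B2 li=∅ lo={d}
  B3 li={d} lo={d,k}
  B4 li={k} lo={k}
  B5 li={d,k} lo={k}
  B6 li={k} lo={k}
  B7 li={k} lo=∅
  B8 li=∅ lo=∅

live-out(B1) = ["k"]

Answer: ["k"]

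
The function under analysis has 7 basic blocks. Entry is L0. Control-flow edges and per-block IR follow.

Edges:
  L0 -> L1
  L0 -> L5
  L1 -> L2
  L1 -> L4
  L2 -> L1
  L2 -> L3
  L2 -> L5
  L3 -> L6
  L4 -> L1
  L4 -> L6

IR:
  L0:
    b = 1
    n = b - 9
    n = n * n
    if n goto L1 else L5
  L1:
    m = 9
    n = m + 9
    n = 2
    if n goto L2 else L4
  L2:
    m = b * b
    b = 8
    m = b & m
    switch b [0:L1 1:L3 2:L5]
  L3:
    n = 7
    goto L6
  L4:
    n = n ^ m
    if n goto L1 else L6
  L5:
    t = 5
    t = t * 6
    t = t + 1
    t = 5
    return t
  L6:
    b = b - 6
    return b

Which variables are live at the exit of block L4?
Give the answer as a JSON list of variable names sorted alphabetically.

Per-block:
  L0: {b,n} / ∅
  L1: {m,n} / ∅
  L2: {b,m} / {b}
  L3: {n} / ∅
  L4: {n} / {m,n}
  L5: {t} / ∅
  L6: {b} / {b}

Liveness:
  L0 li=∅ lo={b}
  L1 li={b} lo={b,m,n}
  L2 li={b} lo={b}
  L3 li={b} lo={b}
  L4 li={b,m,n} lo={b}
  L5 li=∅ lo=∅
  L6 li={b} lo=∅

live-out(L4) = ["b"]

Answer: ["b"]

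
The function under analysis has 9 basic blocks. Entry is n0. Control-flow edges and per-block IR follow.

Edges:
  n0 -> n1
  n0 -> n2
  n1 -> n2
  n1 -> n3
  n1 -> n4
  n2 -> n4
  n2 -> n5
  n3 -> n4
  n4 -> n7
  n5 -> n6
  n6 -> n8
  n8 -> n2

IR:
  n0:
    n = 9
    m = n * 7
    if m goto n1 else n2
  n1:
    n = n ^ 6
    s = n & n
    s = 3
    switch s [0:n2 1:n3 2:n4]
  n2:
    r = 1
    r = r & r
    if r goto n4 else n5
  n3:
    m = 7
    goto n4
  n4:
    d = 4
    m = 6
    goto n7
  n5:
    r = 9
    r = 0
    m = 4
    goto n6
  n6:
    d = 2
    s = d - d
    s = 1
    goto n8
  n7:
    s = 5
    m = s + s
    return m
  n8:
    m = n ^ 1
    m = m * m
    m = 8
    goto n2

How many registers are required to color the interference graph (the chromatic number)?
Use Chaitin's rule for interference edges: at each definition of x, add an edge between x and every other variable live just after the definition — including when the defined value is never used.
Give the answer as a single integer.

Answer: 2

Derivation:
def/use:
  n0 def {m,n} use ∅
  n1 def {n,s} use {n}
  n2 def {r} use ∅
  n3 def {m} use ∅
  n4 def {d,m} use ∅
  n5 def {m,r} use ∅
  n6 def {d,s} use ∅
  n7 def {m,s} use ∅
  n8 def {m} use {n}

Backward fixpoint:
  n0 li=∅ lo={n}
  n1 li={n} lo={n}
  n2 li={n} lo={n}
  n3 li=∅ lo=∅
  n4 li=∅ lo=∅
  n5 li={n} lo={n}
  n6 li={n} lo={n}
  n7 li=∅ lo=∅
  n8 li={n} lo={n}

Interfere edges:
  d↔{n}
  m↔{n}
  n↔{d,m,r,s}
  r↔{n}
  s↔{n}

Colouring:
  {d,n} pairwise interfere (2-clique) ⇒ χ ≥ 2
  assign d→c1 m→c1 n→c0 r→c1 s→c1 — no edge inside a register ⇒ χ ≤ 2
  χ = 2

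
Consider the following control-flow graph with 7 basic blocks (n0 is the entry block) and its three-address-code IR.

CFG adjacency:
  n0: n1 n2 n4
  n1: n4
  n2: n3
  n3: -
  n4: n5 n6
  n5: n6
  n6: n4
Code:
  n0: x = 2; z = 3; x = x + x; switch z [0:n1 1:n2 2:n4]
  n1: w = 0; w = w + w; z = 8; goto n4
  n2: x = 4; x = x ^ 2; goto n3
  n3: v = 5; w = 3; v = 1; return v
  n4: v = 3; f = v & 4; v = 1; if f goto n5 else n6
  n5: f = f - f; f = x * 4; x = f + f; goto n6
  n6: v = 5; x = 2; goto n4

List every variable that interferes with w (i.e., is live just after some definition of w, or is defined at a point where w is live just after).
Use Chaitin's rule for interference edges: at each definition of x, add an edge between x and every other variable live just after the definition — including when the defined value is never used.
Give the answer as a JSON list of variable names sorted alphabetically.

Block summaries:
  n0 def {x,z} use ∅
  n1 def {w,z} use ∅
  n2 def {x} use ∅
  n3 def {v,w} use ∅
  n4 def {f,v} use ∅
  n5 def {f,x} use {f,x}
  n6 def {v,x} use ∅

Liveness:
  n0 li=∅ lo={x}
  n1 li={x} lo={x}
  n2 li=∅ lo=∅
  n3 li=∅ lo=∅
  n4 li={x} lo={f,x}
  n5 li={f,x} lo=∅
  n6 li=∅ lo={x}

Interference:
  f — {v,x}
  v — {f,x}
  w — {x}
  x — {f,v,w,z}
  z — {x}

N(w) = ["x"]

Answer: ["x"]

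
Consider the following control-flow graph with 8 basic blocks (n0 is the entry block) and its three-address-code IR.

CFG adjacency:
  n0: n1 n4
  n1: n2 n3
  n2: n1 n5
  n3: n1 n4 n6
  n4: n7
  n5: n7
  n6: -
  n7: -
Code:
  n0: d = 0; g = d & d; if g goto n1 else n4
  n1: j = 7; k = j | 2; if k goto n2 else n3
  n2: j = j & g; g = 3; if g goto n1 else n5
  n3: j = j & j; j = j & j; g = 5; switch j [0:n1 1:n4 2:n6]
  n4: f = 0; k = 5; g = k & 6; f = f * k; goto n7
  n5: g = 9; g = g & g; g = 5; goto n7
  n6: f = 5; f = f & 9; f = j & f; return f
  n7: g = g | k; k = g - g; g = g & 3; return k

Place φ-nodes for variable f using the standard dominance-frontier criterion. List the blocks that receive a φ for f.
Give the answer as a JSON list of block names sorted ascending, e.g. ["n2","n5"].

Answer: ["n7"]

Derivation:
idom tree: n1←n0 n2←n1 n3←n1 n4←n0 n5←n2 n6←n3 n7←n0
Dom∩ at merges:
  n1: preds {n0,n2,n3}: {n0} ∩ {n0,n1,n2} ∩ {n0,n1,n3} = {n0}; idom=n0
  n4: preds {n0,n3}: {n0} ∩ {n0,n1,n3} = {n0}; idom=n0
  n7: preds {n4,n5}: {n0,n4} ∩ {n0,n1,n2,n5} = {n0}; idom=n0

DF derivation:
  n1←n0: walk · to n0
  n1←n2: walk n2→n1 to n0
  n1←n3: walk n3→n1 to n0
  n4←n0: walk · to n0
  n4←n3: walk n3→n1 to n0
  n7←n4: walk n4 to n0
  n7←n5: walk n5→n2→n1 to n0
  DF(n0)=∅
  DF(n1)={n1,n4,n7}
  DF(n2)={n1,n7}
  DF(n3)={n1,n4}
  DF(n4)={n7}
  DF(n5)={n7}
  DF(n6)=∅
  DF(n7)=∅

φ for f: defs {n4,n6}
  DF⁺ = {n7}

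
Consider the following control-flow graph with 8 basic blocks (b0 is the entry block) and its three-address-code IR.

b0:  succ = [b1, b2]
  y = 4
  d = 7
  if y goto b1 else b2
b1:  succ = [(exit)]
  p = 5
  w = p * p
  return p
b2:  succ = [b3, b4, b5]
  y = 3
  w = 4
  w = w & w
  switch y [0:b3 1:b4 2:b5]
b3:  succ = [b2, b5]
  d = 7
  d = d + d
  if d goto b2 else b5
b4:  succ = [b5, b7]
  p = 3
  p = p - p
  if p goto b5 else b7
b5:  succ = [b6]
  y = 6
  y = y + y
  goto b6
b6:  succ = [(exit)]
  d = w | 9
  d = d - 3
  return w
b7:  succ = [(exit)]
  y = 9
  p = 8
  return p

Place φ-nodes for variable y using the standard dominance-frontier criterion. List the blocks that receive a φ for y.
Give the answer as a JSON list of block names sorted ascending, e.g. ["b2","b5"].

idom tree: b1←b0 b2←b0 b3←b2 b4←b2 b5←b2 b6←b5 b7←b4
Dom∩ at merges:
  b2: preds {b0,b3}: {b0} ∩ {b0,b2,b3} = {b0}; idom=b0
  b5: preds {b2,b3,b4}: {b0,b2} ∩ {b0,b2,b3} ∩ {b0,b2,b4} = {b0,b2}; idom=b2

Frontier:
  b2←b0: walk · to b0
  b2←b3: walk b3→b2 to b0
  b5←b2: walk · to b2
  b5←b3: walk b3 to b2
  b5←b4: walk b4 to b2
  b0 → ∅
  b1 → ∅
  b2 → {b2}
  b3 → {b2,b5}
  b4 → {b5}
  b5 → ∅
  b6 → ∅
  b7 → ∅

φ for y: defs {b0,b2,b5,b7}
  DF⁺ = {b2}

Answer: ["b2"]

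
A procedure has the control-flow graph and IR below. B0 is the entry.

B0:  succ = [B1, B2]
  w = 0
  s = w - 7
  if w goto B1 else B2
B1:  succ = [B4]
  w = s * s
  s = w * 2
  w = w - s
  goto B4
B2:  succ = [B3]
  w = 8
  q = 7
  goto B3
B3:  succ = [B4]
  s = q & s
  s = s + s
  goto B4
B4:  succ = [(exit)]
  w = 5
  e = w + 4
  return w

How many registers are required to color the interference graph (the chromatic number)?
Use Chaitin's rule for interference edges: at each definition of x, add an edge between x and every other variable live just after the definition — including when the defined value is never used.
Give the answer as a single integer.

def/use:
  B0: def={s,w} ue=∅
  B1: def={s,w} ue={s}
  B2: def={q,w} ue=∅
  B3: def={s} ue={q,s}
  B4: def={e,w} ue=∅

Backward fixpoint:
  B0 li=∅ lo={s}
  B1 li={s} lo=∅
  B2 li={s} lo={q,s}
  B3 li={q,s} lo=∅
  B4 li=∅ lo=∅

Interference:
  e: {w}
  q: {s}
  s: {q,w}
  w: {e,s}

Colouring:
  lower bound: {e,w} mutually conflict ⇒ χ ≥ 2
  2-colouring: r0={e,s}  r1={q,w}
  χ = 2

Answer: 2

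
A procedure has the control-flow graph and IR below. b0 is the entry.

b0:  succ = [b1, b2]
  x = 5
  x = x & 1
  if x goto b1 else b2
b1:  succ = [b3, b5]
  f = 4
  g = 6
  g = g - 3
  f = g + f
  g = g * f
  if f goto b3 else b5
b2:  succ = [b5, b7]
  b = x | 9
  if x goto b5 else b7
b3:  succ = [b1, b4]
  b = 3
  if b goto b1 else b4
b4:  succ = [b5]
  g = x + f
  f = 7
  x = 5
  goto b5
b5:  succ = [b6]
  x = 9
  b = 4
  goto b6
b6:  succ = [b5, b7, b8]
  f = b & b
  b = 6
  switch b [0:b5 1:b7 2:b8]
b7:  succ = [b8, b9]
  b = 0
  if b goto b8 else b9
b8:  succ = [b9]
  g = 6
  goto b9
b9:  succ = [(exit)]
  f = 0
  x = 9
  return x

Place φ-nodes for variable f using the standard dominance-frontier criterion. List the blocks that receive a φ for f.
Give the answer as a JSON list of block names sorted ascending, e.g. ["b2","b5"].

idom tree: b1←b0 b2←b0 b3←b1 b4←b3 b5←b0 b6←b5 b7←b0 b8←b0 b9←b0
Join-block Dom:
  b1: preds {b0,b3}: {b0} ∩ {b0,b1,b3} = {b0}; idom=b0
  b5: preds {b1,b2,b4,b6}: {b0,b1} ∩ {b0,b2} ∩ {b0,b1,b3,b4} ∩ {b0,b5,b6} = {b0}; idom=b0
  b7: preds {b2,b6}: {b0,b2} ∩ {b0,b5,b6} = {b0}; idom=b0
  b8: preds {b6,b7}: {b0,b5,b6} ∩ {b0,b7} = {b0}; idom=b0
  b9: preds {b7,b8}: {b0,b7} ∩ {b0,b8} = {b0}; idom=b0

Frontier:
  b1←b0: walk · to b0
  b1←b3: walk b3→b1 to b0
  b5←b1: walk b1 to b0
  b5←b2: walk b2 to b0
  b5←b4: walk b4→b3→b1 to b0
  b5←b6: walk b6→b5 to b0
  b7←b2: walk b2 to b0
  b7←b6: walk b6→b5 to b0
  b8←b6: walk b6→b5 to b0
  b8←b7: walk b7 to b0
  b9←b7: walk b7 to b0
  b9←b8: walk b8 to b0
  b0 → ∅
  b1 → {b1,b5}
  b2 → {b5,b7}
  b3 → {b1,b5}
  b4 → {b5}
  b5 → {b5,b7,b8}
  b6 → {b5,b7,b8}
  b7 → {b8,b9}
  b8 → {b9}
  b9 → ∅

φ for f: defs {b1,b4,b6,b9}
  DF⁺ = {b1,b5,b7,b8,b9}

Answer: ["b1", "b5", "b7", "b8", "b9"]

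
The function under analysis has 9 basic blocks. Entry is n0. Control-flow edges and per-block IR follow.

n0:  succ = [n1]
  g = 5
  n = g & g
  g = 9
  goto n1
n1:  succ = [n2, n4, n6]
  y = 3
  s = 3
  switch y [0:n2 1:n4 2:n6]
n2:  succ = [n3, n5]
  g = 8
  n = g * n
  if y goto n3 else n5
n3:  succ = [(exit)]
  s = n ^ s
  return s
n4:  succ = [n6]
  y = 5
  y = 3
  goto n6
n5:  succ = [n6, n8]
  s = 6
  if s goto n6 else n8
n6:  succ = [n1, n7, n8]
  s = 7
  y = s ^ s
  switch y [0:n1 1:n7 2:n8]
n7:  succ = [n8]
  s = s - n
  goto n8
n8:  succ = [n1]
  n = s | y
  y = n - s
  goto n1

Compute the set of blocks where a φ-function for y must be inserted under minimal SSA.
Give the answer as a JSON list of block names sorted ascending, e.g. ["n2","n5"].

Answer: ["n1", "n6", "n8"]

Derivation:
idom tree: n1←n0 n2←n1 n3←n2 n4←n1 n5←n2 n6←n1 n7←n6 n8←n1
Dom at joins:
  n1: preds {n0,n6,n8}: {n0} ∩ {n0,n1,n6} ∩ {n0,n1,n8} = {n0}; idom=n0
  n6: preds {n1,n4,n5}: {n0,n1} ∩ {n0,n1,n4} ∩ {n0,n1,n2,n5} = {n0,n1}; idom=n1
  n8: preds {n5,n6,n7}: {n0,n1,n2,n5} ∩ {n0,n1,n6} ∩ {n0,n1,n6,n7} = {n0,n1}; idom=n1

DF derivation:
  join n1 pred n0: · stop@n0
  join n1 pred n6: n6→n1 stop@n0
  join n1 pred n8: n8→n1 stop@n0
  join n6 pred n1: · stop@n1
  join n6 pred n4: n4 stop@n1
  join n6 pred n5: n5→n2 stop@n1
  join n8 pred n5: n5→n2 stop@n1
  join n8 pred n6: n6 stop@n1
  join n8 pred n7: n7→n6 stop@n1
  n0: DF=∅
  n1: DF={n1}
  n2: DF={n6,n8}
  n3: DF=∅
  n4: DF={n6}
  n5: DF={n6,n8}
  n6: DF={n1,n8}
  n7: DF={n8}
  n8: DF={n1}

φ for y: defs {n1,n4,n6,n8}
  DF⁺ = {n1,n6,n8}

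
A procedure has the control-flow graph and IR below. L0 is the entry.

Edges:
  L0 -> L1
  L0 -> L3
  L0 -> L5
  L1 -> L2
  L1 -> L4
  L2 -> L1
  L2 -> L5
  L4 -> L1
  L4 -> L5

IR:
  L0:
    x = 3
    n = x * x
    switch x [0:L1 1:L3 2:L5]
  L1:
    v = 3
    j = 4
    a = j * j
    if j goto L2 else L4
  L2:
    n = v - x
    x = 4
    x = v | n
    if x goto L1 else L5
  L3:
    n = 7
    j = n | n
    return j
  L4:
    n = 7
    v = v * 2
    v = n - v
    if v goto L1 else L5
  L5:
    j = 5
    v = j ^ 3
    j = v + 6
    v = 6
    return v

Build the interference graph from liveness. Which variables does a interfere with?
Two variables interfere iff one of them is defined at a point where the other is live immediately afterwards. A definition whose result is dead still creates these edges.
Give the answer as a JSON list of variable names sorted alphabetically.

def/use:
  L0 def {n,x} use ∅
  L1 def {a,j,v} use ∅
  L2 def {n,x} use {v,x}
  L3 def {j,n} use ∅
  L4 def {n,v} use {v}
  L5 def {j,v} use ∅

Liveness:
  L0 li=∅ lo={x}
  L1 li={x} lo={v,x}
  L2 li={v,x} lo={x}
  L3 li=∅ lo=∅
  L4 li={v,x} lo={x}
  L5 li=∅ lo=∅

Conflict graph:
  a — {j,v,x}
  j — {a,v,x}
  n — {v,x}
  v — {a,j,n,x}
  x — {a,j,n,v}

N(a) = ["j", "v", "x"]

Answer: ["j", "v", "x"]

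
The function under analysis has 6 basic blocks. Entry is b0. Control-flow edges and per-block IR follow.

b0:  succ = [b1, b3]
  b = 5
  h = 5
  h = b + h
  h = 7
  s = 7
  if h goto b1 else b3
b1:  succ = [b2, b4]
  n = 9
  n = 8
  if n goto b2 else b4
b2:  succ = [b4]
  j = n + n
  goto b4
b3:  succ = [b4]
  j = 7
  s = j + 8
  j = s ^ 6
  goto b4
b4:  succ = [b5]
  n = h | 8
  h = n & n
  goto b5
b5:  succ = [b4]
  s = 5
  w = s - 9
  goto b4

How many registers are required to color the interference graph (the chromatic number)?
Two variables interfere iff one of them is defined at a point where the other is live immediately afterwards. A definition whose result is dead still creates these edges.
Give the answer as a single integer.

def/use:
  b0: {b,h,s} / ∅
  b1: {n} / ∅
  b2: {j} / {n}
  b3: {j,s} / ∅
  b4: {h,n} / {h}
  b5: {s,w} / ∅

Live sets:
  live b0: ∅→{h}
  live b1: {h}→{h,n}
  live b2: {h,n}→{h}
  live b3: {h}→{h}
  live b4: {h}→{h}
  live b5: {h}→{h}

Interfere edges:
  b — {h}
  h — {b,j,n,s,w}
  j — {h}
  n — {h}
  s — {h}
  w — {h}

Chromatic number:
  lower bound: {b,h} mutually conflict ⇒ χ ≥ 2
  2-colouring: c0={h}  c1={b,j,n,s,w}
  χ = 2

Answer: 2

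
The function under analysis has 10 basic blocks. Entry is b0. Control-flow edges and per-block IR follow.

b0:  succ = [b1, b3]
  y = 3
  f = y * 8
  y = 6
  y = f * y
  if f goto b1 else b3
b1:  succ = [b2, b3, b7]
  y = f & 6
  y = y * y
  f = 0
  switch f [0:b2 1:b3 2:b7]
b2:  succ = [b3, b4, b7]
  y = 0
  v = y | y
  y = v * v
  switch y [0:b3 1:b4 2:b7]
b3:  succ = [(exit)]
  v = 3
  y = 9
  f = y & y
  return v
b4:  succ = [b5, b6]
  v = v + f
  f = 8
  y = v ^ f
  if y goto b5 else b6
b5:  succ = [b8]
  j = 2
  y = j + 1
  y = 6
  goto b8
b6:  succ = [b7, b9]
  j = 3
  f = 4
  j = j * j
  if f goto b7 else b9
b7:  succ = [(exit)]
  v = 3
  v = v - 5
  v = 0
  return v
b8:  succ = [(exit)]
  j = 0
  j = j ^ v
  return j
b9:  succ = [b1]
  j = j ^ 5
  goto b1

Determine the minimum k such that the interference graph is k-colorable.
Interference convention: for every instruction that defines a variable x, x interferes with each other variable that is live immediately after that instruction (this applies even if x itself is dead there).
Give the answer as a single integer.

Answer: 3

Derivation:
Block summaries:
  b0 def {f,y} use ∅
  b1 def {f,y} use {f}
  b2 def {v,y} use ∅
  b3 def {f,v,y} use ∅
  b4 def {f,v,y} use {f,v}
  b5 def {j,y} use ∅
  b6 def {f,j} use ∅
  b7 def {v} use ∅
  b8 def {j} use {v}
  b9 def {j} use {j}

Liveness:
  live b0: ∅→{f}
  live b1: {f}→{f}
  live b2: {f}→{f,v}
  live b3: ∅→∅
  live b4: {f,v}→{v}
  live b5: {v}→{v}
  live b6: ∅→{f,j}
  live b7: ∅→∅
  live b8: {v}→∅
  live b9: {f,j}→{f}

Interference:
  f — {j,v,y}
  j — {f,v}
  v — {f,j,y}
  y — {f,v}

Chromatic number:
  {f,j,v} pairwise interfere (3-clique) ⇒ χ ≥ 3
  assign f→r0 j→r2 v→r1 y→r2 — no edge inside a register ⇒ χ ≤ 3
  χ = 3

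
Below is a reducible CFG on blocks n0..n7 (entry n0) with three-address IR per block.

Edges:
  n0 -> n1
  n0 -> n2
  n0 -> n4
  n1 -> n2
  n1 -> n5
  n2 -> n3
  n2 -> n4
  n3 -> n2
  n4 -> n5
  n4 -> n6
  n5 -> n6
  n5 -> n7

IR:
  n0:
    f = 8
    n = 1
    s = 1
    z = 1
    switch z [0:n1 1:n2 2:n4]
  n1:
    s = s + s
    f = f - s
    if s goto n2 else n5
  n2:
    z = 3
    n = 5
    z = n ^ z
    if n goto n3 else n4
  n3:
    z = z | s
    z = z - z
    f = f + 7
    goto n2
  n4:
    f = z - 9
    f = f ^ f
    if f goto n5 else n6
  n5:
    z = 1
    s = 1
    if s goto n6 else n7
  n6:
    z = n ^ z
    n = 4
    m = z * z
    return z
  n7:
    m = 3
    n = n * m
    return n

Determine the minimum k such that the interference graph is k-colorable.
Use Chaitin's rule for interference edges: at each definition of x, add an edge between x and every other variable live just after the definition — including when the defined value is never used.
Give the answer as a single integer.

Answer: 4

Derivation:
Per-block:
  n0 def {f,n,s,z} use ∅
  n1 def {f,s} use {f,s}
  n2 def {n,z} use ∅
  n3 def {f,z} use {f,s,z}
  n4 def {f} use {z}
  n5 def {s,z} use ∅
  n6 def {m,n,z} use {n,z}
  n7 def {m,n} use {n}

Backward fixpoint:
  n0 li=∅ lo={f,n,s,z}
  n1 li={f,n,s} lo={f,n,s}
  n2 li={f,s} lo={f,n,s,z}
  n3 li={f,s,z} lo={f,s}
  n4 li={n,z} lo={n,z}
  n5 li={n} lo={n,z}
  n6 li={n,z} lo=∅
  n7 li={n} lo=∅

Conflict graph:
  f — {n,s,z}
  m — {n,z}
  n — {f,m,s,z}
  s — {f,n,z}
  z — {f,m,n,s}

Registers:
  clique {f,n,s,z} ⇒ need ≥ 4
  assign f→R2 m→R2 n→R0 s→R3 z→R1 — no edge inside a register ⇒ χ ≤ 4
  χ = 4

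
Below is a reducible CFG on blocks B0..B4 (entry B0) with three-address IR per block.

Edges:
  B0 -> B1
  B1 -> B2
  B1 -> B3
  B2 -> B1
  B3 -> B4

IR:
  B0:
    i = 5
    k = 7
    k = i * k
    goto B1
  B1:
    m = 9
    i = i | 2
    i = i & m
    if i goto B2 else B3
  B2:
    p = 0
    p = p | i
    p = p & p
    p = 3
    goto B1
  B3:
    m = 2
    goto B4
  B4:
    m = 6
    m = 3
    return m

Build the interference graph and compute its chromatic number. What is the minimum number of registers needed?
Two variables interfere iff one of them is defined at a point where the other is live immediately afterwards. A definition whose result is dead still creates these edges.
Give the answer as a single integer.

Answer: 2

Working:
def/use:
  B0: def={i,k} ue=∅
  B1: def={i,m} ue={i}
  B2: def={p} ue={i}
  B3: def={m} ue=∅
  B4: def={m} ue=∅

Backward fixpoint:
  B0: in=∅ out={i}
  B1: in={i} out={i}
  B2: in={i} out={i}
  B3: in=∅ out=∅
  B4: in=∅ out=∅

Conflict graph:
  i — {k,m,p}
  k — {i}
  m — {i}
  p — {i}

Chromatic number:
  {i,k} pairwise interfere (2-clique) ⇒ χ ≥ 2
  assign i→R0 k→R1 m→R1 p→R1 — no edge inside a register ⇒ χ ≤ 2
  χ = 2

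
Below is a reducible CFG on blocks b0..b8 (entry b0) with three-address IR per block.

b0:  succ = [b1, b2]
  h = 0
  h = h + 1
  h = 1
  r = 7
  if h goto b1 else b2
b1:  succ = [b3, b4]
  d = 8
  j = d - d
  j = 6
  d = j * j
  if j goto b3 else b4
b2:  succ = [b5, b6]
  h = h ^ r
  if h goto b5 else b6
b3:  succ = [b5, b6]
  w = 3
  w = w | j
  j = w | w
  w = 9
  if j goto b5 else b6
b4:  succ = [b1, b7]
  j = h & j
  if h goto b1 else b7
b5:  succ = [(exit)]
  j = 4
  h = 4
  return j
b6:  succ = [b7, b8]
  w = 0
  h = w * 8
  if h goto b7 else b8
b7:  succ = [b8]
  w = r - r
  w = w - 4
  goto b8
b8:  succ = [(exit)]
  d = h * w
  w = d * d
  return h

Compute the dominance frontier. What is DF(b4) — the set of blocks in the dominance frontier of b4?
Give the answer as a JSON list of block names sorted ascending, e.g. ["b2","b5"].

idom tree: b1←b0 b2←b0 b3←b1 b4←b1 b5←b0 b6←b0 b7←b0 b8←b0
Dom at joins:
  b1: preds {b0,b4}: {b0} ∩ {b0,b1,b4} = {b0}; idom=b0
  b5: preds {b2,b3}: {b0,b2} ∩ {b0,b1,b3} = {b0}; idom=b0
  b6: preds {b2,b3}: {b0,b2} ∩ {b0,b1,b3} = {b0}; idom=b0
  b7: preds {b4,b6}: {b0,b1,b4} ∩ {b0,b6} = {b0}; idom=b0
  b8: preds {b6,b7}: {b0,b6} ∩ {b0,b7} = {b0}; idom=b0

DF derivation:
  b1←b0: walk · to b0
  b1←b4: walk b4→b1 to b0
  b5←b2: walk b2 to b0
  b5←b3: walk b3→b1 to b0
  b6←b2: walk b2 to b0
  b6←b3: walk b3→b1 to b0
  b7←b4: walk b4→b1 to b0
  b7←b6: walk b6 to b0
  b8←b6: walk b6 to b0
  b8←b7: walk b7 to b0
  b0: DF=∅
  b1: DF={b1,b5,b6,b7}
  b2: DF={b5,b6}
  b3: DF={b5,b6}
  b4: DF={b1,b7}
  b5: DF=∅
  b6: DF={b7,b8}
  b7: DF={b8}
  b8: DF=∅

DF(b4) = ["b1", "b7"]

Answer: ["b1", "b7"]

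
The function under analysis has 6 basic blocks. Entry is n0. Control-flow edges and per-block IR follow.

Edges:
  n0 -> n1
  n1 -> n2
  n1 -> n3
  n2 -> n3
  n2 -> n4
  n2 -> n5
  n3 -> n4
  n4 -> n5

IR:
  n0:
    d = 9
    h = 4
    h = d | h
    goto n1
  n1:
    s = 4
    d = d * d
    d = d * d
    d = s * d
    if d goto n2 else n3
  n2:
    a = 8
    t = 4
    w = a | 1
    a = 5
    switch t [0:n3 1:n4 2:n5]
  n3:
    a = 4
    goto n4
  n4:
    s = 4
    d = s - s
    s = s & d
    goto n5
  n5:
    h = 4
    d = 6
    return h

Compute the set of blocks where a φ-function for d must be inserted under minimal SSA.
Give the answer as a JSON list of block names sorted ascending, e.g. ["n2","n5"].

idom tree: n1←n0 n2←n1 n3←n1 n4←n1 n5←n1
Dom∩ at merges:
  n3: preds {n1,n2}: {n0,n1} ∩ {n0,n1,n2} = {n0,n1}; idom=n1
  n4: preds {n2,n3}: {n0,n1,n2} ∩ {n0,n1,n3} = {n0,n1}; idom=n1
  n5: preds {n2,n4}: {n0,n1,n2} ∩ {n0,n1,n4} = {n0,n1}; idom=n1

DF derivation:
  join n3 pred n1: · stop@n1
  join n3 pred n2: n2 stop@n1
  join n4 pred n2: n2 stop@n1
  join n4 pred n3: n3 stop@n1
  join n5 pred n2: n2 stop@n1
  join n5 pred n4: n4 stop@n1
  DF(n0)=∅
  DF(n1)=∅
  DF(n2)={n3,n4,n5}
  DF(n3)={n4}
  DF(n4)={n5}
  DF(n5)=∅

φ for d: defs {n0,n1,n4,n5}
  DF⁺ = {n5}

Answer: ["n5"]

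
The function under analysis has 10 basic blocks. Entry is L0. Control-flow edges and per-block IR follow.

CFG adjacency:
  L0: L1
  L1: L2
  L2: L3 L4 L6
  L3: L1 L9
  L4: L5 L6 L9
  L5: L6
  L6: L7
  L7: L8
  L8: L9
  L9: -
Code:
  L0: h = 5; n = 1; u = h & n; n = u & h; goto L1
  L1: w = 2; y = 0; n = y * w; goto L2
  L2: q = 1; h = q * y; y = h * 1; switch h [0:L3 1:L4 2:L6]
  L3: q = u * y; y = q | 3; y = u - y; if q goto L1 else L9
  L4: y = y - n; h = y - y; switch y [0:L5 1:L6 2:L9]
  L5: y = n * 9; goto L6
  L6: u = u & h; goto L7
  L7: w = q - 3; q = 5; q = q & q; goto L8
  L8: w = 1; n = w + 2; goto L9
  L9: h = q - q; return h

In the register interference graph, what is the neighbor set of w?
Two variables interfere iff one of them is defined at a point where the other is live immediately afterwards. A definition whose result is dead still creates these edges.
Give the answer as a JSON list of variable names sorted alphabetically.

Answer: ["q", "u", "y"]

Working:
Block summaries:
  L0 def {h,n,u} use ∅
  L1 def {n,w,y} use ∅
  L2 def {h,q,y} use {y}
  L3 def {q,y} use {u,y}
  L4 def {h,y} use {n,y}
  L5 def {y} use {n}
  L6 def {u} use {h,u}
  L7 def {q,w} use {q}
  L8 def {n,w} use ∅
  L9 def {h} use {q}

Backward fixpoint:
  L0 li=∅ lo={u}
  L1 li={u} lo={n,u,y}
  L2 li={n,u,y} lo={h,n,q,u,y}
  L3 li={u,y} lo={q,u}
  L4 li={n,q,u,y} lo={h,n,q,u}
  L5 li={h,n,q,u} lo={h,q,u}
  L6 li={h,q,u} lo={q}
  L7 li={q} lo={q}
  L8 li={q} lo={q}
  L9 li={q} lo=∅

Conflict graph:
  h↔{n,q,u,y}
  n↔{h,q,u,y}
  q↔{h,n,u,w,y}
  u↔{h,n,q,w,y}
  w↔{q,u,y}
  y↔{h,n,q,u,w}

N(w) = ["q", "u", "y"]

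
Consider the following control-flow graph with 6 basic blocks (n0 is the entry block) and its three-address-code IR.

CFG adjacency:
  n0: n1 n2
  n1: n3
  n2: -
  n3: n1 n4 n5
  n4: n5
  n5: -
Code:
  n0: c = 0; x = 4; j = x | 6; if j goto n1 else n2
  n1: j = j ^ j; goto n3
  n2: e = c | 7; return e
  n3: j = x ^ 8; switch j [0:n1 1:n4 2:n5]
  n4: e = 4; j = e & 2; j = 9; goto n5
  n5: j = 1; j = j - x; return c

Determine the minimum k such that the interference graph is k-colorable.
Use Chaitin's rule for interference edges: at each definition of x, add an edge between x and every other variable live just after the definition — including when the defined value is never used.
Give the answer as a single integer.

Block summaries:
  n0 def {c,j,x} use ∅
  n1 def {j} use {j}
  n2 def {e} use {c}
  n3 def {j} use {x}
  n4 def {e,j} use ∅
  n5 def {j} use {c,x}

Liveness:
  live n0: ∅→{c,j,x}
  live n1: {c,j,x}→{c,x}
  live n2: {c}→∅
  live n3: {c,x}→{c,j,x}
  live n4: {c,x}→{c,x}
  live n5: {c,x}→∅

Conflict graph:
  c: {e,j,x}
  e: {c,x}
  j: {c,x}
  x: {c,e,j}

Chromatic number:
  lower bound: {c,e,x} mutually conflict ⇒ χ ≥ 3
  assign c→R0 e→R2 j→R2 x→R1 — no edge inside a register ⇒ χ ≤ 3
  χ = 3

Answer: 3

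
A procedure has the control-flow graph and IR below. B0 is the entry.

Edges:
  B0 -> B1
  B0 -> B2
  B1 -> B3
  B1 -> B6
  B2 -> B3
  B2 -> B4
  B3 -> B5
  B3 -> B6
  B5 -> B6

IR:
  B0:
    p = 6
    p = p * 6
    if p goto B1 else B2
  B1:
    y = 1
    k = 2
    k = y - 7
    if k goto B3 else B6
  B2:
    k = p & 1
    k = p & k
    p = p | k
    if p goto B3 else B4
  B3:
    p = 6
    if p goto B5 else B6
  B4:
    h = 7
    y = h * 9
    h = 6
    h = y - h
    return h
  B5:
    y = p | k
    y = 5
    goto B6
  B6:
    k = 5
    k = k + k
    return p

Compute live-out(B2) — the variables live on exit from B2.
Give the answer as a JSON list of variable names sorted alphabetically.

Answer: ["k"]

Analysis:
def/use:
  B0: {p} / ∅
  B1: {k,y} / ∅
  B2: {k,p} / {p}
  B3: {p} / ∅
  B4: {h,y} / ∅
  B5: {y} / {k,p}
  B6: {k} / {p}

Liveness:
  B0 li=∅ lo={p}
  B1 li={p} lo={k,p}
  B2 li={p} lo={k}
  B3 li={k} lo={k,p}
  B4 li=∅ lo=∅
  B5 li={k,p} lo={p}
  B6 li={p} lo=∅

live-out(B2) = ["k"]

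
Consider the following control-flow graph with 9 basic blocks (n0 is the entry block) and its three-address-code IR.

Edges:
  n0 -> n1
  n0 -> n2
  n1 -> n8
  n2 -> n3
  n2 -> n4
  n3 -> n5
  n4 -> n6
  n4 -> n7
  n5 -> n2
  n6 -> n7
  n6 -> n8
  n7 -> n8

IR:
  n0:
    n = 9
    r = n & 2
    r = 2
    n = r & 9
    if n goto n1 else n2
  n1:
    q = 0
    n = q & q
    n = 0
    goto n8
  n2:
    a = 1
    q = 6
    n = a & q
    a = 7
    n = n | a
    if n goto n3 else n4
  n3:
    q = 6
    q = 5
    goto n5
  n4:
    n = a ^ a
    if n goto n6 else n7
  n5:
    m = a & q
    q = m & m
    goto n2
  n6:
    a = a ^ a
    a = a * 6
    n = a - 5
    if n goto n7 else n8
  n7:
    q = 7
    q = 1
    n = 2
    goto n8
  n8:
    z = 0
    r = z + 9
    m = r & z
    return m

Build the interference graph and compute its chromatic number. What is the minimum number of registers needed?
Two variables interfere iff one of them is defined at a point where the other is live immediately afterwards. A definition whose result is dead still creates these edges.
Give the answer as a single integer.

Answer: 2

Working:
Block summaries:
  n0: {n,r} / ∅
  n1: {n,q} / ∅
  n2: {a,n,q} / ∅
  n3: {q} / ∅
  n4: {n} / {a}
  n5: {m,q} / {a,q}
  n6: {a,n} / {a}
  n7: {n,q} / ∅
  n8: {m,r,z} / ∅

Backward fixpoint:
  n0 li=∅ lo=∅
  n1 li=∅ lo=∅
  n2 li=∅ lo={a}
  n3 li={a} lo={a,q}
  n4 li={a} lo={a}
  n5 li={a,q} lo=∅
  n6 li={a} lo=∅
  n7 li=∅ lo=∅
  n8 li=∅ lo=∅

Interfere edges:
  a↔{n,q}
  m↔∅
  n↔{a}
  q↔{a}
  r↔{z}
  z↔{r}

Registers:
  clique {a,n} ⇒ need ≥ 2
  2-colouring: R0={a,m,r}  R1={n,q,z}
  χ = 2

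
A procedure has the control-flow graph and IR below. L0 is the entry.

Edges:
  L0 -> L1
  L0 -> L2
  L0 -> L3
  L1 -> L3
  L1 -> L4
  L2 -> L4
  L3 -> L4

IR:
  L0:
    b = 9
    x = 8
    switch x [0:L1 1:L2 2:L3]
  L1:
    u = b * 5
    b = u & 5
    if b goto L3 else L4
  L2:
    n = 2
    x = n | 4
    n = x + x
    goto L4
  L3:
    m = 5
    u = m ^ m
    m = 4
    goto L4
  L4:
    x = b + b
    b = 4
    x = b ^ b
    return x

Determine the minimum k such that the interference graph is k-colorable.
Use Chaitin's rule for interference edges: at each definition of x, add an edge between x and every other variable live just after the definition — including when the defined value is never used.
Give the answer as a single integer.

def/use:
  L0: {b,x} / ∅
  L1: {b,u} / {b}
  L2: {n,x} / ∅
  L3: {m,u} / ∅
  L4: {b,x} / {b}

Backward fixpoint:
  L0: in=∅ out={b}
  L1: in={b} out={b}
  L2: in={b} out={b}
  L3: in={b} out={b}
  L4: in={b} out=∅

Interfere edges:
  b — {m,n,u,x}
  m — {b}
  n — {b}
  u — {b}
  x — {b}

Colouring:
  clique {b,m} ⇒ need ≥ 2
  assign b→r0 m→r1 n→r1 u→r1 x→r1 — no edge inside a register ⇒ χ ≤ 2
  χ = 2

Answer: 2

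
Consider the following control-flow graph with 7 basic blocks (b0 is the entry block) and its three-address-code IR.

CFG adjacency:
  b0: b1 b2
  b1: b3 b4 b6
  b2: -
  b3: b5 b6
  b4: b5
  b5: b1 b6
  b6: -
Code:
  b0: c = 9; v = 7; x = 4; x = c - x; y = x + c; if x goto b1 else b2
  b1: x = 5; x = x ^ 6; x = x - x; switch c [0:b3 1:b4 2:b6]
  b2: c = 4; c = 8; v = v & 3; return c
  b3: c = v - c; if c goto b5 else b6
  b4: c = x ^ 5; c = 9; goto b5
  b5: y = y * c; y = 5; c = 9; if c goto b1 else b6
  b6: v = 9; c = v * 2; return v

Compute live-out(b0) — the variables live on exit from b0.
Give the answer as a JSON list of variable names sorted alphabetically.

Answer: ["c", "v", "y"]

Derivation:
def/use:
  b0: def={c,v,x,y} ue=∅
  b1: def={x} ue={c}
  b2: def={c,v} ue={v}
  b3: def={c} ue={c,v}
  b4: def={c} ue={x}
  b5: def={c,y} ue={c,y}
  b6: def={c,v} ue=∅

Live sets:
  b0: in=∅ out={c,v,y}
  b1: in={c,v,y} out={c,v,x,y}
  b2: in={v} out=∅
  b3: in={c,v,y} out={c,v,y}
  b4: in={v,x,y} out={c,v,y}
  b5: in={c,v,y} out={c,v,y}
  b6: in=∅ out=∅

live-out(b0) = ["c", "v", "y"]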